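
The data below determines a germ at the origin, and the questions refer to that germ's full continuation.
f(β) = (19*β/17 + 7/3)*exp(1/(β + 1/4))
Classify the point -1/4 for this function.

The point is an essential singularity.

The exponent 1/(β - (-1/4)) has a pole at -1/4, so exp(1/(β - (-1/4))) takes every nonzero value near it: an essential singularity (not a pole of any order).


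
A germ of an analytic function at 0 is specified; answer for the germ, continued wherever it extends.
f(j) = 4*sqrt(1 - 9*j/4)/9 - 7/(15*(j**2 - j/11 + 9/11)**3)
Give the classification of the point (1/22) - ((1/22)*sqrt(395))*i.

The denominator factor j**2 - j/11 + 9/11 vanishes at (1/22) - ((1/22)*sqrt(395))*i and appears to the power 3; the numerator there equals -7/15, nonzero, and no other factor vanishes.
The branch terms are analytic at this point.
Hence a pole whose order is the multiplicity, 3.

The point is a pole of order 3.


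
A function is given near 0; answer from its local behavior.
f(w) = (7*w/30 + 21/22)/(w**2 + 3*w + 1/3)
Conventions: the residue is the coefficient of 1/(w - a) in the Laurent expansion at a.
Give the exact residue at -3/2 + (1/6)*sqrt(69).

The factor w**2 + 3*w + 1/3 splits as (w - a)(w - a') with a = -3/2 + (1/6)*sqrt(69), a' = -3/2 - (1/6)*sqrt(69). At the order-1 pole a set g(w) = (w - a)*f(w) = [7*w/30 + 21/22] / (w - a').
Simple pole: residue = g(a) at a = -3/2 + (1/6)*sqrt(69), which is 7/60 + (133/5060)*sqrt(69).

The residue is 7/60 + (133/5060)*sqrt(69).


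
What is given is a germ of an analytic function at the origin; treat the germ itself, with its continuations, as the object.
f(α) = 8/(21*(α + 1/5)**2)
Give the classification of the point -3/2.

The point is a regular point.

Denominator factors: α + 1/5 = -13/10 at α = -3/2 — none vanishes.
So the germ continues analytically to -3/2.


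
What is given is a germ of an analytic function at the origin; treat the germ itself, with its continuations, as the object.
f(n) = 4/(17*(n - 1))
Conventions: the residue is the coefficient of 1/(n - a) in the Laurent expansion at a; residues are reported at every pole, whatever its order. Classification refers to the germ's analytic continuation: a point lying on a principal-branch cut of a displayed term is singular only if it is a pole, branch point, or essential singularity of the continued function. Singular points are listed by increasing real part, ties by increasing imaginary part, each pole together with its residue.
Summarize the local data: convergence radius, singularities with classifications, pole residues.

Radius of convergence at 0: 1.
At 1: a pole of order 1; residue 4/17.

Denominator factor (n - 1): pole of order 1 at 1, modulus 1.
The radius of convergence is the smallest modulus among the singular points: 1.
At the order-1 pole 1 set g(n) = (n - (1))*f(n) = 4/17.
Simple pole: residue = g(a) at a = 1, which is 4/17.


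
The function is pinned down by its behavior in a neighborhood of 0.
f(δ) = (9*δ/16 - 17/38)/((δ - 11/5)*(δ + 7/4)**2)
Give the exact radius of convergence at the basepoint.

Denominator factor (δ - 11/5): pole of order 1 at 11/5, modulus 11/5.
Denominator factor (δ + 7/4)^2: pole of order 2 at -7/4, modulus 7/4.
The radius of convergence is the smallest modulus among the singular points: 7/4.

The radius of convergence is 7/4.


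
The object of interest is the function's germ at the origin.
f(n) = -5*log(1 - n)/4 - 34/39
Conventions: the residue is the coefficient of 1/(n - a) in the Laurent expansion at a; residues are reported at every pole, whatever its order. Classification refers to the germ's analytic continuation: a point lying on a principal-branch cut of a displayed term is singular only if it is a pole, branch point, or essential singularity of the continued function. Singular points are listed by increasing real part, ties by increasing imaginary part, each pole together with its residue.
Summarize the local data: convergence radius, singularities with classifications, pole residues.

Branch term (-5/4)*log(1 - n/(1)): its argument vanishes at n = 1, a logarithmic branch point, modulus 1.
The radius of convergence is the smallest modulus among the singular points: 1.

Radius of convergence at 0: 1.
At 1: a logarithmic branch point.


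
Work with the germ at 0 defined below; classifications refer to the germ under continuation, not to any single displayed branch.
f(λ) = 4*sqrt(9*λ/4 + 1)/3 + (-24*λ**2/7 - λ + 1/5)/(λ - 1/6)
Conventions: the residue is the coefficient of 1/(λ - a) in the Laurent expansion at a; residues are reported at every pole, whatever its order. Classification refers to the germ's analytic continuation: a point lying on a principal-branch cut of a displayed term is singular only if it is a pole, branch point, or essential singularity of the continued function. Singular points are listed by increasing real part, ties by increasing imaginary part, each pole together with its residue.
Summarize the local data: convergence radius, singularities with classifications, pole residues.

Denominator factor (λ - 1/6): pole of order 1 at 1/6, modulus 1/6.
Branch term (4/3)*sqrt(1 - λ/(-4/9)): its argument vanishes at λ = -4/9, a square-root branch point, modulus 4/9.
The radius of convergence is the smallest modulus among the singular points: 1/6.
The branch term is analytic at 1/6 and contributes nothing to the residue; only the rational part matters.
At the order-1 pole 1/6 set g(λ) = (λ - (1/6))*(rational part) = -24*λ**2/7 - λ + 1/5.
Simple pole: residue = g(a) at a = 1/6, which is -13/210.
List the singular points by increasing real part (a conjugate pair: the negative imaginary part first).

Radius of convergence at 0: 1/6.
At -4/9: an algebraic (square-root) branch point.
At 1/6: a pole of order 1; residue -13/210.


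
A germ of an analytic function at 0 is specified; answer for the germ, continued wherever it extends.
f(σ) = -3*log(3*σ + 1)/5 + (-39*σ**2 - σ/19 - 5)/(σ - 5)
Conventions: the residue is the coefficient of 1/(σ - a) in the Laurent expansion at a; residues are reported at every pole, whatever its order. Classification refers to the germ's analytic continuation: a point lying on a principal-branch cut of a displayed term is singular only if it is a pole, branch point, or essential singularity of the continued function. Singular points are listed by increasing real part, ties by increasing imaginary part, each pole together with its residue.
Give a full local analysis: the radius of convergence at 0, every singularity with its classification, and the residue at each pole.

Radius of convergence at 0: 1/3.
At -1/3: a logarithmic branch point.
At 5: a pole of order 1; residue -18625/19.

Denominator factor (σ - 5): pole of order 1 at 5, modulus 5.
Branch term (-3/5)*log(1 - σ/(-1/3)): its argument vanishes at σ = -1/3, a logarithmic branch point, modulus 1/3.
The radius of convergence is the smallest modulus among the singular points: 1/3.
The branch term is analytic at 5 and contributes nothing to the residue; only the rational part matters.
At the order-1 pole 5 set g(σ) = (σ - (5))*(rational part) = -39*σ**2 - σ/19 - 5.
Simple pole: residue = g(a) at a = 5, which is -18625/19.
List the singular points by increasing real part (a conjugate pair: the negative imaginary part first).


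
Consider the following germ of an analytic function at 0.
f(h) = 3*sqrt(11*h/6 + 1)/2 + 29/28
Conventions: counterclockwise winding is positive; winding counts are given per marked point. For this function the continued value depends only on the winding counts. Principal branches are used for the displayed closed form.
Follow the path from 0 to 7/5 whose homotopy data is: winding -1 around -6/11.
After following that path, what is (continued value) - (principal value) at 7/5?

The rational part is single-valued and drops out of the difference; each branch term changes only by its own monodromy.
(3/2)*sqrt(1 - h/(-6/11)): winding -1 is odd, the square root flips sign, contributing -2*(3/2)*sqrt(1 - (7/5)/(-6/11)) = -2*(3/2)*sqrt(107/30) = -(1/10)*sqrt(3210).
Summing the contributions at h = 7/5 gives -(1/10)*sqrt(3210).

Continued minus principal equals -(1/10)*sqrt(3210).


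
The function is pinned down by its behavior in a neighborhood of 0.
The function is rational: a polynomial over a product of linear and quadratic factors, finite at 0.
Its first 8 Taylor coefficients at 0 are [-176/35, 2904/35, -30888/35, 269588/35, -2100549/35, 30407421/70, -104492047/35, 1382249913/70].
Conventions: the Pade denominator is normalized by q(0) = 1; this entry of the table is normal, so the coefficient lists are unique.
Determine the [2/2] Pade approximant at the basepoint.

The Pade approximant has numerator coefficients [-176/35, 1810644/103159, -49670038/1547385]; denominator coefficients [1, 766887/58948, 8053649/176844].

Taylor coefficients needed (read off): a_0 = -176/35, a_1 = 2904/35, a_2 = -30888/35, a_3 = 269588/35, a_4 = -2100549/35.
Write the denominator as Q(ξ) = 1 + q1*ξ + q2*ξ^2. Requiring Q*f - P = O(ξ^5) with deg P <= 2 kills the coefficients of ξ^3..ξ^4 in Q*f:
  ξ^3: a_3 + q1*a_2 + q2*a_1 = 0, i.e. 269588/35 + (-30888/35)*q1 + (2904/35)*q2 = 0.
  ξ^4: a_4 + q1*a_3 + q2*a_2 = 0, i.e. -2100549/35 + (269588/35)*q1 + (-30888/35)*q2 = 0.
Solving this linear system: q1 = 766887/58948, q2 = 8053649/176844.
The numerator is Q*f truncated at degree 2: P0 = a_0 = -176/35; P1 = a_1 + q1*a_0 = 1810644/103159; P2 = a_2 + q1*a_1 + q2*a_0 = -49670038/1547385.


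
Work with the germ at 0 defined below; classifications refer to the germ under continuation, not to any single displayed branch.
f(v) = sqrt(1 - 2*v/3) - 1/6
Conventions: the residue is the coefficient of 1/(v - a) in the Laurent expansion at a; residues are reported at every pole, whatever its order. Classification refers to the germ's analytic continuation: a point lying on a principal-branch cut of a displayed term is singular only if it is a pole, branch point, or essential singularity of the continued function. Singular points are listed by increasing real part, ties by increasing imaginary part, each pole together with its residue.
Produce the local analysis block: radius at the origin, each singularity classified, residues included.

Radius of convergence at 0: 3/2.
At 3/2: an algebraic (square-root) branch point.

Branch term (1)*sqrt(1 - v/(3/2)): its argument vanishes at v = 3/2, a square-root branch point, modulus 3/2.
The radius of convergence is the smallest modulus among the singular points: 3/2.


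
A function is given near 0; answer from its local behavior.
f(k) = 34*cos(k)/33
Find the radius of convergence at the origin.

The factor cos(k) is entire and contributes no finite singular point.
The polynomial part has no poles.
No finite singular points: the Taylor series at 0 converges everywhere.

The radius of convergence is infinite.


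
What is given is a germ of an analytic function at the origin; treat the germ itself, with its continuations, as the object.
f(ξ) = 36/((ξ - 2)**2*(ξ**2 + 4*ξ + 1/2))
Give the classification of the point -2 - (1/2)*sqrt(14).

The denominator factor ξ**2 + 4*ξ + 1/2 vanishes at -2 - (1/2)*sqrt(14) and appears to the power 1; the numerator there equals 36, nonzero, and no other factor vanishes.
Hence a pole whose order is the multiplicity, 1.

The point is a pole of order 1.


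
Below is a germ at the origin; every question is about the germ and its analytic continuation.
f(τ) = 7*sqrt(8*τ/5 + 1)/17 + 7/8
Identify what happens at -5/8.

The point is an algebraic (square-root) branch point.

The term (7/17)*sqrt(1 - τ/(-5/8)) has argument 1 - -5/8/(-5/8) = 0 at -5/8: a square-root (algebraic, two-sheeted) branch point; the remaining terms are analytic or single-valued there.


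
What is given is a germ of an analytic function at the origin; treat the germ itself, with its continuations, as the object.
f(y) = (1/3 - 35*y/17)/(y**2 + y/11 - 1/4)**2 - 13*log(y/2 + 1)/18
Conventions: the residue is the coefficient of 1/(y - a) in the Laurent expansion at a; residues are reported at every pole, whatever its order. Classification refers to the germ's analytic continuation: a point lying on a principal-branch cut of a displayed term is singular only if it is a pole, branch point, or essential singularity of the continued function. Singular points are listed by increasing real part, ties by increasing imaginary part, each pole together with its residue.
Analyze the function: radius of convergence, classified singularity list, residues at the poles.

Denominator factor (y**2 + y/11 - 1/4)^2: discriminant 122/121, real irrational roots -1/22 + (1/22)*sqrt(122) and -1/22 - (1/22)*sqrt(122); poles of order 2, moduli -1/22 + (1/22)*sqrt(122) and 1/22 + (1/22)*sqrt(122).
Branch term (-13/18)*log(1 - y/(-2)): its argument vanishes at y = -2, a logarithmic branch point, modulus 2.
The radius of convergence is the smallest modulus among the singular points: -1/22 + (1/22)*sqrt(122).
The branch term is analytic at -1/22 - (1/22)*sqrt(122) and contributes nothing to the residue; only the rational part matters.
The factor y**2 + y/11 - 1/4 splits as (y - a)(y - a') with a = -1/22 - (1/22)*sqrt(122), a' = -1/22 + (1/22)*sqrt(122). At the order-2 pole a set g(y) = (y - a)^2*(rational part) = [1/3 - 35*y/17] / (y - a')^2.
Order-2 pole: residue = g'(a); g'(-1/22 - (1/22)*sqrt(122)) = (57959/759084)*sqrt(122), so the residue is (57959/759084)*sqrt(122).
The branch term is analytic at -1/22 + (1/22)*sqrt(122) and contributes nothing to the residue; only the rational part matters.
The factor y**2 + y/11 - 1/4 splits as (y - a)(y - a') with a = -1/22 + (1/22)*sqrt(122), a' = -1/22 - (1/22)*sqrt(122). At the order-2 pole a set g(y) = (y - a)^2*(rational part) = [1/3 - 35*y/17] / (y - a')^2.
Order-2 pole: residue = g'(a); g'(-1/22 + (1/22)*sqrt(122)) = -(57959/759084)*sqrt(122), so the residue is -(57959/759084)*sqrt(122).
List the singular points by increasing real part (a conjugate pair: the negative imaginary part first).

Radius of convergence at 0: -1/22 + (1/22)*sqrt(122).
At -2: a logarithmic branch point.
At -1/22 - (1/22)*sqrt(122): a pole of order 2; residue (57959/759084)*sqrt(122).
At -1/22 + (1/22)*sqrt(122): a pole of order 2; residue -(57959/759084)*sqrt(122).


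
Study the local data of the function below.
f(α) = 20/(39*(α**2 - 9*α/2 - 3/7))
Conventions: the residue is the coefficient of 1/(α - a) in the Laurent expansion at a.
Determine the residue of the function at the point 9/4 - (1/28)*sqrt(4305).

The residue is -(8/4797)*sqrt(4305).

The factor α**2 - 9*α/2 - 3/7 splits as (α - a)(α - a') with a = 9/4 - (1/28)*sqrt(4305), a' = 9/4 + (1/28)*sqrt(4305). At the order-1 pole a set g(α) = (α - a)*f(α) = [20/39] / (α - a').
Simple pole: residue = g(a) at a = 9/4 - (1/28)*sqrt(4305), which is -(8/4797)*sqrt(4305).


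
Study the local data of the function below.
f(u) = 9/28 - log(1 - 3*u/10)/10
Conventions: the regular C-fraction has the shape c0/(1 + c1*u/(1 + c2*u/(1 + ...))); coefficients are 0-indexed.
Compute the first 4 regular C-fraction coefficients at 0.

Taylor coefficients (expand at 0): a_0 = 9/28, a_1 = 3/100, a_2 = 9/2000, a_3 = 9/10000.
c0 = a_0 = 9/28. Peel one level at a time: if S = 1 + c*u/S' with S'(0) = 1, then c is the u-coefficient of S and S' = c*u/(S - 1).
S_1 = c0/f = 1 + (-7/75)*u + (-119/22500)*u^2 + ...; c1 = -7/75.
S_2 = c1*u/(S_1 - 1) = 1 + (-17/300)*u + (-3/400)*u^2 + ...; c2 = -17/300.
S_3 = c2*u/(S_2 - 1) = 1 + (-9/68)*u + ...; c3 = -9/68.

The regular C-fraction coefficients are [9/28, -7/75, -17/300, -9/68].


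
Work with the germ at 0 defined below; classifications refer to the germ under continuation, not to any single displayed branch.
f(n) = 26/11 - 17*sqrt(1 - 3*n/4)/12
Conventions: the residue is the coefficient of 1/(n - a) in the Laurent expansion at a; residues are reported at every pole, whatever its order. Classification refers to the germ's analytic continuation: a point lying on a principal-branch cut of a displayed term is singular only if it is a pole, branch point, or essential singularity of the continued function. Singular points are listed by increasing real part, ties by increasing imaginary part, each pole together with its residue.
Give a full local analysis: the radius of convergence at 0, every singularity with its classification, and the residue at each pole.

Radius of convergence at 0: 4/3.
At 4/3: an algebraic (square-root) branch point.

Branch term (-17/12)*sqrt(1 - n/(4/3)): its argument vanishes at n = 4/3, a square-root branch point, modulus 4/3.
The radius of convergence is the smallest modulus among the singular points: 4/3.


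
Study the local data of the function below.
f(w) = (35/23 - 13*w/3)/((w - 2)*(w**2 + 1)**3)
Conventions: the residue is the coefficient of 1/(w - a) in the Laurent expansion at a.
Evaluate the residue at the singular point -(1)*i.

The residue is (493/17250) - (10567/138000)*i.

The factor w**2 + 1 splits as (w - a)(w - a') with a = -(1)*i, a' = (1)*i. At the order-3 pole a set g(w) = (w - a)^3*f(w) = [(35/23 - 13*w/3)/(w - 2)] / (w - a')^3.
Order-3 pole: residue = g''(a)/2; g''(-(1)*i) = (493/8625) - (10567/69000)*i, so the residue is (493/17250) - (10567/138000)*i.


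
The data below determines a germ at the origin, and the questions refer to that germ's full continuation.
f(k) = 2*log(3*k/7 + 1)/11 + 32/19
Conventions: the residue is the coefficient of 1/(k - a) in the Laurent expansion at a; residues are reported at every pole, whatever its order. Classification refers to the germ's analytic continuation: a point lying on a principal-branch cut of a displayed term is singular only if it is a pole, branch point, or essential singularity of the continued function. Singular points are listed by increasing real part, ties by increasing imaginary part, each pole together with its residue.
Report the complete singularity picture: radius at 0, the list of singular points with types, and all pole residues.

Radius of convergence at 0: 7/3.
At -7/3: a logarithmic branch point.

Branch term (2/11)*log(1 - k/(-7/3)): its argument vanishes at k = -7/3, a logarithmic branch point, modulus 7/3.
The radius of convergence is the smallest modulus among the singular points: 7/3.


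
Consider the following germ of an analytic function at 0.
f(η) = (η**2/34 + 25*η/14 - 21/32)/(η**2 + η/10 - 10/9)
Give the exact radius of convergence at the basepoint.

Denominator factor (η**2 + η/10 - 10/9): discriminant 4009/900, real irrational roots -1/20 + (1/60)*sqrt(4009) and -1/20 - (1/60)*sqrt(4009); poles of order 1, moduli -1/20 + (1/60)*sqrt(4009) and 1/20 + (1/60)*sqrt(4009).
The radius of convergence is the smallest modulus among the singular points: -1/20 + (1/60)*sqrt(4009).

The radius of convergence is -1/20 + (1/60)*sqrt(4009).


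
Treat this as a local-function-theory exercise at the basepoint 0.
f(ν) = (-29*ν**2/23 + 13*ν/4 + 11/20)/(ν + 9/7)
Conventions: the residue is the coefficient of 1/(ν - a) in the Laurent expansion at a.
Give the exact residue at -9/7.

At the order-1 pole -9/7 set g(ν) = (ν - (-9/7))*f(ν) = -29*ν**2/23 + 13*ν/4 + 11/20.
Simple pole: residue = g(a) at a = -9/7, which is -32192/5635.

The residue is -32192/5635.


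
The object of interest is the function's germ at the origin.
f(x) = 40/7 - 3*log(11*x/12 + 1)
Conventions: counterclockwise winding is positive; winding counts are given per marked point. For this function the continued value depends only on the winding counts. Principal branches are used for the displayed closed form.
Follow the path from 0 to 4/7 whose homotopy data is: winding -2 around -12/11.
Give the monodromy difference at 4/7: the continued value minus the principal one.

Continued minus principal equals (12)*pi*i.

The rational part is single-valued and drops out of the difference; each branch term changes only by its own monodromy.
(-3)*log(1 - x/(-12/11)): each positive loop around -12/11 adds 2*pi*i to the log, so winding -2 contributes (-3)*(-2)*2*pi*i = (12)*pi*i.
Summing the contributions at x = 4/7 gives (12)*pi*i.


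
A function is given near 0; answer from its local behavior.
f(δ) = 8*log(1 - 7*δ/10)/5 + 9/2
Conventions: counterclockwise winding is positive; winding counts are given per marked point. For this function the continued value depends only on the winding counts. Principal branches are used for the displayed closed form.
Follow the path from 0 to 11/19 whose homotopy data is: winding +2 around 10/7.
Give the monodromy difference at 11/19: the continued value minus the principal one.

Continued minus principal equals (32/5)*pi*i.

The rational part is single-valued and drops out of the difference; each branch term changes only by its own monodromy.
(8/5)*log(1 - δ/(10/7)): each positive loop around 10/7 adds 2*pi*i to the log, so winding +2 contributes (8/5)*(2)*2*pi*i = (32/5)*pi*i.
Summing the contributions at δ = 11/19 gives (32/5)*pi*i.


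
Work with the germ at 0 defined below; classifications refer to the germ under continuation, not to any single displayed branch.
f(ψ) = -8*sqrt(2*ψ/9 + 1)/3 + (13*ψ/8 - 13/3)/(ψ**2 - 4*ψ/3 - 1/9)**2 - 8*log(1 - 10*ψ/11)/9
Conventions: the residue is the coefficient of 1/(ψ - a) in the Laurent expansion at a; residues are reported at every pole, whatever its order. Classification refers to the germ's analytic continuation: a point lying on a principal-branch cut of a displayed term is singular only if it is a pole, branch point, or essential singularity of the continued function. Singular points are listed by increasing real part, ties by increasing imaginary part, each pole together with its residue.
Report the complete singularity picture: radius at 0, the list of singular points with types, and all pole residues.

Radius of convergence at 0: -2/3 + (1/3)*sqrt(5).
At -9/2: an algebraic (square-root) branch point.
At 2/3 - (1/3)*sqrt(5): a pole of order 2; residue -(351/400)*sqrt(5).
At 11/10: a logarithmic branch point.
At 2/3 + (1/3)*sqrt(5): a pole of order 2; residue (351/400)*sqrt(5).

Denominator factor (ψ**2 - 4*ψ/3 - 1/9)^2: discriminant 20/9, real irrational roots 2/3 + (1/3)*sqrt(5) and 2/3 - (1/3)*sqrt(5); poles of order 2, moduli 2/3 + (1/3)*sqrt(5) and -2/3 + (1/3)*sqrt(5).
Branch term (-8/3)*sqrt(1 - ψ/(-9/2)): its argument vanishes at ψ = -9/2, a square-root branch point, modulus 9/2.
Branch term (-8/9)*log(1 - ψ/(11/10)): its argument vanishes at ψ = 11/10, a logarithmic branch point, modulus 11/10.
The radius of convergence is the smallest modulus among the singular points: -2/3 + (1/3)*sqrt(5).
The branch terms are analytic at 2/3 - (1/3)*sqrt(5) and contribute nothing to the residue; only the rational part matters.
The factor ψ**2 - 4*ψ/3 - 1/9 splits as (ψ - a)(ψ - a') with a = 2/3 - (1/3)*sqrt(5), a' = 2/3 + (1/3)*sqrt(5). At the order-2 pole a set g(ψ) = (ψ - a)^2*(rational part) = [13*ψ/8 - 13/3] / (ψ - a')^2.
Order-2 pole: residue = g'(a); g'(2/3 - (1/3)*sqrt(5)) = -(351/400)*sqrt(5), so the residue is -(351/400)*sqrt(5).
The branch terms are analytic at 2/3 + (1/3)*sqrt(5) and contribute nothing to the residue; only the rational part matters.
The factor ψ**2 - 4*ψ/3 - 1/9 splits as (ψ - a)(ψ - a') with a = 2/3 + (1/3)*sqrt(5), a' = 2/3 - (1/3)*sqrt(5). At the order-2 pole a set g(ψ) = (ψ - a)^2*(rational part) = [13*ψ/8 - 13/3] / (ψ - a')^2.
Order-2 pole: residue = g'(a); g'(2/3 + (1/3)*sqrt(5)) = (351/400)*sqrt(5), so the residue is (351/400)*sqrt(5).
List the singular points by increasing real part (a conjugate pair: the negative imaginary part first).


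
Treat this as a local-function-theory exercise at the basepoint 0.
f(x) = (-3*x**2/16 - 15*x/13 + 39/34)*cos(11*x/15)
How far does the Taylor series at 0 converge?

The radius of convergence is infinite.

The factor cos(11*x/15) is entire and contributes no finite singular point.
The polynomial part has no poles.
No finite singular points: the Taylor series at 0 converges everywhere.


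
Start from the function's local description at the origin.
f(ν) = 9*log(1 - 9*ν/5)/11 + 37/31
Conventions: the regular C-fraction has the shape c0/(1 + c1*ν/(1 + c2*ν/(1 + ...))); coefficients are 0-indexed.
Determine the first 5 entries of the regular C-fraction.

The regular C-fraction coefficients are [37/31, 2511/2035, -1737/814, -1221/9650, -3732/4825].

Taylor coefficients (expand at 0): a_0 = 37/31, a_1 = -81/55, a_2 = -729/550, a_3 = -2187/1375, a_4 = -59049/27500.
c0 = a_0 = 37/31. Peel one level at a time: if S = 1 + c*ν/S' with S'(0) = 1, then c is the ν-coefficient of S and S' = c*ν/(S - 1).
S_1 = c0/f = 1 + (2511/2035)*ν + (4361607/1656490)*ν^2 + ...; c1 = 2511/2035.
S_2 = c1*ν/(S_1 - 1) = 1 + (-1737/814)*ν + (-27/100)*ν^2 + ...; c2 = -1737/814.
S_3 = c2*ν/(S_2 - 1) = 1 + (-1221/9650)*ν + (-2278386/23280625)*ν^2 + ...; c3 = -1221/9650.
S_4 = c3*ν/(S_3 - 1) = 1 + (-3732/4825)*ν + ...; c4 = -3732/4825.


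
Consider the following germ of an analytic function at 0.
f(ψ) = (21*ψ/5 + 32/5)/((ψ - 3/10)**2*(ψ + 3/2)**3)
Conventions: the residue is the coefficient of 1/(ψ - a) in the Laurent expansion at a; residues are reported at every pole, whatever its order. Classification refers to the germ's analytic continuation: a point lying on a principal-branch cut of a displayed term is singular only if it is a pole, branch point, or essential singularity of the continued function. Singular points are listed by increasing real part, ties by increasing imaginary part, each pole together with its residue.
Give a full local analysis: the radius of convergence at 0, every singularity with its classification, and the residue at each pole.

Denominator factor (ψ - 3/10)^2: pole of order 2 at 3/10, modulus 3/10.
Denominator factor (ψ + 3/2)^3: pole of order 3 at -3/2, modulus 3/2.
The radius of convergence is the smallest modulus among the singular points: 3/10.
At the order-3 pole -3/2 set g(ψ) = (ψ - (-3/2))^3*f(ψ) = (21*ψ/5 + 32/5)/(ψ - 3/10)**2.
Order-3 pole: residue = g''(a)/2; g''(-3/2) = 6425/2187, so the residue is 6425/4374.
At the order-2 pole 3/10 set g(ψ) = (ψ - (3/10))^2*f(ψ) = (21*ψ/5 + 32/5)/(ψ + 3/2)**3.
Order-2 pole: residue = g'(a); g'(3/10) = -6425/4374, so the residue is -6425/4374.
List the singular points by increasing real part (a conjugate pair: the negative imaginary part first).

Radius of convergence at 0: 3/10.
At -3/2: a pole of order 3; residue 6425/4374.
At 3/10: a pole of order 2; residue -6425/4374.


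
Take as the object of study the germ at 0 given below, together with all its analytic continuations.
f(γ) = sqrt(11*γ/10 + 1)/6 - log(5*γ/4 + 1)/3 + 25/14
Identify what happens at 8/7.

The point is a regular point.

There is no denominator, hence no pole anywhere.
Branch term log(1 - γ/(-4/5)): argument at 8/7 is 17/7, nonzero, so 8/7 is not its branch point (a point on a principal cut is still regular for the continued germ).
Branch term sqrt(1 - γ/(-10/11)): argument at 8/7 is 79/35, nonzero, so 8/7 is not its branch point (a point on a principal cut is still regular for the continued germ).
So the germ continues analytically to 8/7.


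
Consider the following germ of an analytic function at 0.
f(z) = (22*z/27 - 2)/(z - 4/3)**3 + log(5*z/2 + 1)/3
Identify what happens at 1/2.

Denominator factors: z - 4/3 = -5/6 at z = 1/2 — none vanishes.
Branch term log(1 - z/(-2/5)): argument at 1/2 is 9/4, nonzero, so 1/2 is not its branch point (a point on a principal cut is still regular for the continued germ).
So the germ continues analytically to 1/2.

The point is a regular point.


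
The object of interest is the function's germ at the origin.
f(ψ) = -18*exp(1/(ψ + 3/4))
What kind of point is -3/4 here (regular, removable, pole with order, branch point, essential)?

The point is an essential singularity.

The exponent 1/(ψ - (-3/4)) has a pole at -3/4, so exp(1/(ψ - (-3/4))) takes every nonzero value near it: an essential singularity (not a pole of any order).


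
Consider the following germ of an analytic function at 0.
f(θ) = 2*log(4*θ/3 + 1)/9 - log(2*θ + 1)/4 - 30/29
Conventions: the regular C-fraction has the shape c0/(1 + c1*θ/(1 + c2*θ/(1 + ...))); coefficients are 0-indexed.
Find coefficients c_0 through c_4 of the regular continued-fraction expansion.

The regular C-fraction coefficients are [-30/29, -319/1620, 29969/17820, 40380/329659, 40062055/60507411].

Taylor coefficients (expand at 0): a_0 = -30/29, a_1 = -11/54, a_2 = 49/162, a_3 = -358/729, a_4 = 601/729.
c0 = a_0 = -30/29. Peel one level at a time: if S = 1 + c*θ/S' with S'(0) = 1, then c is the θ-coefficient of S and S' = c*θ/(S - 1).
S_1 = c0/f = 1 + (-319/1620)*θ + (869101/2624400)*θ^2 + ...; c1 = -319/1620.
S_2 = c1*θ/(S_1 - 1) = 1 + (29969/17820)*θ + (-673/3267)*θ^2 + ...; c2 = 29969/17820.
S_3 = c2*θ/(S_2 - 1) = 1 + (40380/329659)*θ + (-72840100/898140961)*θ^2 + ...; c3 = 40380/329659.
S_4 = c3*θ/(S_3 - 1) = 1 + (40062055/60507411)*θ + ...; c4 = 40062055/60507411.


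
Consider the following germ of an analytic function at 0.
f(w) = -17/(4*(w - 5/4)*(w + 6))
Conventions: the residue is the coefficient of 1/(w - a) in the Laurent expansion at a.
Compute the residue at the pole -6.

At the order-1 pole -6 set g(w) = (w - (-6))*f(w) = -17/(4*(w - 5/4)).
Simple pole: residue = g(a) at a = -6, which is 17/29.

The residue is 17/29.


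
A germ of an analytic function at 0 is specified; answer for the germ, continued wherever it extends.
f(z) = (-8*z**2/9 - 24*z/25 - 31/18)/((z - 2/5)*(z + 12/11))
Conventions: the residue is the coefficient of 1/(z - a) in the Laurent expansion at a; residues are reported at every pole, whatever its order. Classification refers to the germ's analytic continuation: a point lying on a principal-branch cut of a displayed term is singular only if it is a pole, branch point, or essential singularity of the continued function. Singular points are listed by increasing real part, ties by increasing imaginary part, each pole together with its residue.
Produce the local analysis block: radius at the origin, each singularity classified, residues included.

Radius of convergence at 0: 2/5.
At -12/11: a pole of order 1; residue 94351/81180.
At 2/5: a pole of order 1; residue -55649/36900.

Denominator factor (z - 2/5): pole of order 1 at 2/5, modulus 2/5.
Denominator factor (z + 12/11): pole of order 1 at -12/11, modulus 12/11.
The radius of convergence is the smallest modulus among the singular points: 2/5.
At the order-1 pole -12/11 set g(z) = (z - (-12/11))*f(z) = (-8*z**2/9 - 24*z/25 - 31/18)/(z - 2/5).
Simple pole: residue = g(a) at a = -12/11, which is 94351/81180.
At the order-1 pole 2/5 set g(z) = (z - (2/5))*f(z) = (-8*z**2/9 - 24*z/25 - 31/18)/(z + 12/11).
Simple pole: residue = g(a) at a = 2/5, which is -55649/36900.
List the singular points by increasing real part (a conjugate pair: the negative imaginary part first).


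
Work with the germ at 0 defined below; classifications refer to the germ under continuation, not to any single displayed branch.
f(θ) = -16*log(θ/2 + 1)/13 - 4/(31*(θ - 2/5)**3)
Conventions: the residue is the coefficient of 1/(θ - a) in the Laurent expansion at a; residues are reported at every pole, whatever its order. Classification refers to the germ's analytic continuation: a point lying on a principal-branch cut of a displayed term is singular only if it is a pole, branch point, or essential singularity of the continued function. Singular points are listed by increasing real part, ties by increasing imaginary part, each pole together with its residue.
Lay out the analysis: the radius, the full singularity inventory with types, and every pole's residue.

Radius of convergence at 0: 2/5.
At -2: a logarithmic branch point.
At 2/5: a pole of order 3; residue 0.

Denominator factor (θ - 2/5)^3: pole of order 3 at 2/5, modulus 2/5.
Branch term (-16/13)*log(1 - θ/(-2)): its argument vanishes at θ = -2, a logarithmic branch point, modulus 2.
The radius of convergence is the smallest modulus among the singular points: 2/5.
The branch term is analytic at 2/5 and contributes nothing to the residue; only the rational part matters.
At the order-3 pole 2/5 set g(θ) = (θ - (2/5))^3*(rational part) = -4/31.
Order-3 pole: residue = g''(a)/2; g''(2/5) = 0, so the residue is 0.
List the singular points by increasing real part (a conjugate pair: the negative imaginary part first).


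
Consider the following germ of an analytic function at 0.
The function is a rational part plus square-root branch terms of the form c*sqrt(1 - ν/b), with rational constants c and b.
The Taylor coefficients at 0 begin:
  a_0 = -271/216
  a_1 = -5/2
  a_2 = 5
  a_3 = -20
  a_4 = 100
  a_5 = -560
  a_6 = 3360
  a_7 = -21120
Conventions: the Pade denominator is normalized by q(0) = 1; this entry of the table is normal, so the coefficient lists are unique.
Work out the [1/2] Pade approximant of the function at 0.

Taylor coefficients needed (read off): a_0 = -271/216, a_1 = -5/2, a_2 = 5, a_3 = -20.
Write the denominator as Q(ν) = 1 + q1*ν + q2*ν^2. Requiring Q*f - P = O(ν^4) with deg P <= 1 kills the coefficients of ν^2..ν^3 in Q*f:
  ν^2: a_2 + q1*a_1 + q2*a_0 = 0, i.e. 5 + (-5/2)*q1 + (-271/216)*q2 = 0.
  ν^3: a_3 + q1*a_2 + q2*a_1 = 0, i.e. -20 + (5)*q1 + (-5/2)*q2 = 0.
Solving this linear system: q1 = 1624/541, q2 = -1080/541.
The numerator is Q*f truncated at degree 1: P0 = a_0 = -271/216; P1 = a_1 + q1*a_0 = -183061/29214.

The Pade approximant has numerator coefficients [-271/216, -183061/29214]; denominator coefficients [1, 1624/541, -1080/541].


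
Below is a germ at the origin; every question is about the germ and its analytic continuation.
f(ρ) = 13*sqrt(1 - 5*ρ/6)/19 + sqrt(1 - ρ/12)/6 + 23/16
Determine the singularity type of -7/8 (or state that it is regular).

There is no denominator, hence no pole anywhere.
Branch term sqrt(1 - ρ/(12)): argument at -7/8 is 103/96, nonzero, so -7/8 is not its branch point (a point on a principal cut is still regular for the continued germ).
Branch term sqrt(1 - ρ/(6/5)): argument at -7/8 is 83/48, nonzero, so -7/8 is not its branch point (a point on a principal cut is still regular for the continued germ).
So the germ continues analytically to -7/8.

The point is a regular point.


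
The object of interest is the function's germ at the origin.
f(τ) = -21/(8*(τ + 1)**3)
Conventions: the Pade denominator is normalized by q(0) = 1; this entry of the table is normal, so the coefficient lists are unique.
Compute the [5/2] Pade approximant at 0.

Taylor coefficients needed (expand at 0): a_0 = -21/8, a_1 = 63/8, a_2 = -63/4, a_3 = 105/4, a_4 = -315/8, a_5 = 441/8, a_6 = -147/2, a_7 = 189/2.
Write the denominator as Q(τ) = 1 + q1*τ + q2*τ^2. Requiring Q*f - P = O(τ^8) with deg P <= 5 kills the coefficients of τ^6..τ^7 in Q*f:
  τ^6: a_6 + q1*a_5 + q2*a_4 = 0, i.e. -147/2 + (441/8)*q1 + (-315/8)*q2 = 0.
  τ^7: a_7 + q1*a_6 + q2*a_5 = 0, i.e. 189/2 + (-147/2)*q1 + (441/8)*q2 = 0.
Solving this linear system: q1 = 16/7, q2 = 4/3.
The numerator is Q*f truncated at degree 5: P0 = a_0 = -21/8; P1 = a_1 + q1*a_0 = 15/8; P2 = a_2 + q1*a_1 + q2*a_0 = -5/4; P3 = a_3 + q1*a_2 + q2*a_1 = 3/4; P4 = a_4 + q1*a_3 + q2*a_2 = -3/8; P5 = a_5 + q1*a_4 + q2*a_3 = 1/8.

The Pade approximant has numerator coefficients [-21/8, 15/8, -5/4, 3/4, -3/8, 1/8]; denominator coefficients [1, 16/7, 4/3].


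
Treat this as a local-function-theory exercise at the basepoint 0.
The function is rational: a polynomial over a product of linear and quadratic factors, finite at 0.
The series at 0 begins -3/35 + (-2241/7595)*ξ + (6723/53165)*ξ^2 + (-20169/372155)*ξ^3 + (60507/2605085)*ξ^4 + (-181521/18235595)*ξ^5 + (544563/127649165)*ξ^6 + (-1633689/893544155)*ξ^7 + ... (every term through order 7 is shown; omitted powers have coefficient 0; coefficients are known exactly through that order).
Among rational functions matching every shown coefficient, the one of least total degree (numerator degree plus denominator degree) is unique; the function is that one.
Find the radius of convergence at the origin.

The radius of convergence is 7/3.

No rational of total degree below 2 reproduces all 8 coefficients; solving the [1/1] Pade equations on them gives f(ξ) = (-24*ξ/31 - 1/5)/(ξ + 7/3), whose expansion matches every shown term.
Denominator factor (ξ + 7/3): pole of order 1 at -7/3, modulus 7/3.
The radius of convergence is the smallest modulus among the singular points: 7/3.


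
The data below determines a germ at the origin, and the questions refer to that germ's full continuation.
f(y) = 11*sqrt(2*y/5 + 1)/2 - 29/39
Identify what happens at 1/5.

The point is a regular point.

There is no denominator, hence no pole anywhere.
Branch term sqrt(1 - y/(-5/2)): argument at 1/5 is 27/25, nonzero, so 1/5 is not its branch point (a point on a principal cut is still regular for the continued germ).
So the germ continues analytically to 1/5.


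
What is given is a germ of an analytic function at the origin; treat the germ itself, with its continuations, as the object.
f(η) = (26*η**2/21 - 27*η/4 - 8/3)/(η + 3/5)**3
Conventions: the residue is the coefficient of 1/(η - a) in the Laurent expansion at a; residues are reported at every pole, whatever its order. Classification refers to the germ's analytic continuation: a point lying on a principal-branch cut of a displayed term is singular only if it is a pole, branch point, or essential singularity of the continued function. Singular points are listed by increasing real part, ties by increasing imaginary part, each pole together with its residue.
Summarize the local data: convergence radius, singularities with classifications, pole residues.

Radius of convergence at 0: 3/5.
At -3/5: a pole of order 3; residue 26/21.

Denominator factor (η + 3/5)^3: pole of order 3 at -3/5, modulus 3/5.
The radius of convergence is the smallest modulus among the singular points: 3/5.
At the order-3 pole -3/5 set g(η) = (η - (-3/5))^3*f(η) = 26*η**2/21 - 27*η/4 - 8/3.
Order-3 pole: residue = g''(a)/2; g''(-3/5) = 52/21, so the residue is 26/21.


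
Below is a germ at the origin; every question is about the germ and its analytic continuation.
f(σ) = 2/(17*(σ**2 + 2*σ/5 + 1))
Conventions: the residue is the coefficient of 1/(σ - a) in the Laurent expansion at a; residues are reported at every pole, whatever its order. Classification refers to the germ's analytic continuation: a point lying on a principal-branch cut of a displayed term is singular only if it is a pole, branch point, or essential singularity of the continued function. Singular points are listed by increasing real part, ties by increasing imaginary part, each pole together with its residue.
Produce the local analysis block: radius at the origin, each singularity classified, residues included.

Radius of convergence at 0: 1.
At (-1/5) - ((2/5)*sqrt(6))*i: a pole of order 1; residue ((5/204)*sqrt(6))*i.
At (-1/5) + ((2/5)*sqrt(6))*i: a pole of order 1; residue -((5/204)*sqrt(6))*i.

Denominator factor (σ**2 + 2*σ/5 + 1): discriminant -96/25, complex-conjugate roots (-1/5) + ((2/5)*sqrt(6))*i and (-1/5) - ((2/5)*sqrt(6))*i; poles of order 1, moduli 1 and 1.
The radius of convergence is the smallest modulus among the singular points: 1.
The factor σ**2 + 2*σ/5 + 1 splits as (σ - a)(σ - a') with a = (-1/5) - ((2/5)*sqrt(6))*i, a' = (-1/5) + ((2/5)*sqrt(6))*i. At the order-1 pole a set g(σ) = (σ - a)*f(σ) = [2/17] / (σ - a').
Simple pole: residue = g(a) at a = (-1/5) - ((2/5)*sqrt(6))*i, which is ((5/204)*sqrt(6))*i.
The factor σ**2 + 2*σ/5 + 1 splits as (σ - a)(σ - a') with a = (-1/5) + ((2/5)*sqrt(6))*i, a' = (-1/5) - ((2/5)*sqrt(6))*i. At the order-1 pole a set g(σ) = (σ - a)*f(σ) = [2/17] / (σ - a').
Simple pole: residue = g(a) at a = (-1/5) + ((2/5)*sqrt(6))*i, which is -((5/204)*sqrt(6))*i.
List the singular points by increasing real part (a conjugate pair: the negative imaginary part first).


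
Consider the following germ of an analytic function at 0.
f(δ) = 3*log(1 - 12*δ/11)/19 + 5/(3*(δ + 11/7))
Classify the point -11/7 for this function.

The denominator factor δ + 11/7 vanishes at -11/7 and appears to the power 1; the numerator there equals 5/3, nonzero, and no other factor vanishes.
The branch terms are analytic at this point.
Hence a pole whose order is the multiplicity, 1.

The point is a pole of order 1.
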